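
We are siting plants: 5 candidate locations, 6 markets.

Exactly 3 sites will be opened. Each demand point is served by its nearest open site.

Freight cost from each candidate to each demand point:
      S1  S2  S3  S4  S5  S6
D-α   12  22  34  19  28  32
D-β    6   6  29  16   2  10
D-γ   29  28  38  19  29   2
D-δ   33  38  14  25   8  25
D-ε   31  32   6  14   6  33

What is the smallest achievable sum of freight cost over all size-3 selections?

Open {D-β, D-γ, D-ε}.
  S1→D-β 6, S2→D-β 6, S3→D-ε 6, S4→D-ε 14, S5→D-β 2, S6→D-γ 2  ⇒ total 36.
Compare {D-α, D-β, D-ε}: total 44.
Compare {D-β, D-δ, D-ε}: total 44.
No size-3 selection does better; minimum is 36.

36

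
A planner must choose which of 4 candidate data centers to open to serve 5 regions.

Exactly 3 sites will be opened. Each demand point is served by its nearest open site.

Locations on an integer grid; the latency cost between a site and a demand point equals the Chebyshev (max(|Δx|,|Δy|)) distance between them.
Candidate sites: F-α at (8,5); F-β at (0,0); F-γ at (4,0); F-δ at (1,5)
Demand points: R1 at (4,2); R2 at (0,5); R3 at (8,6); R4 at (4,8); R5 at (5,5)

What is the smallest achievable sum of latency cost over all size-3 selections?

Open {F-α, F-γ, F-δ}.
  R1→F-γ 2, R2→F-δ 1, R3→F-α 1, R4→F-δ 3, R5→F-α 3  ⇒ total 10.
Compare {F-α, F-β, F-δ}: total 11.
Compare {F-α, F-β, F-γ}: total 15.
No size-3 selection does better; minimum is 10.

10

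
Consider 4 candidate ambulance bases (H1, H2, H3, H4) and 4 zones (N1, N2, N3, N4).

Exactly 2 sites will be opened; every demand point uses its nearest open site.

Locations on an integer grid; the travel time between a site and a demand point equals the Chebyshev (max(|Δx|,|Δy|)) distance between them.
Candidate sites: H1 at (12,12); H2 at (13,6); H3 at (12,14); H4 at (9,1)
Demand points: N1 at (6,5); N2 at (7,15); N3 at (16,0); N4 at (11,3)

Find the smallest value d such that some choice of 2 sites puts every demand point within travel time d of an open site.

7

Open {H1, H2}.
  Farthest demand point is N1 at travel time 7 (to H1); all others are ≤ 7.
With {H1, H4} the worst case is 7.
With {H2, H3} the worst case is 7.
No size-2 selection achieves below 7.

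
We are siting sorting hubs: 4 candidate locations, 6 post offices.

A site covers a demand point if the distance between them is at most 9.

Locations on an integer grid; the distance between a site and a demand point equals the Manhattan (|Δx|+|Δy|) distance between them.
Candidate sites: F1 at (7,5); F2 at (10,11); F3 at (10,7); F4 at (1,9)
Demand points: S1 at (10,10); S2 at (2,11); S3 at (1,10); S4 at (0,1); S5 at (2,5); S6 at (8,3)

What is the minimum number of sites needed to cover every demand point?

Coverage sets (demand points within 9 of each site):
  F1: {S1, S5, S6}
  F2: {S1, S2}
  F3: {S1, S6}
  F4: {S2, S3, S4, S5}
No single site covers all 6 demand points.
But {F1, F4} covers everything, so the minimum is 2.

2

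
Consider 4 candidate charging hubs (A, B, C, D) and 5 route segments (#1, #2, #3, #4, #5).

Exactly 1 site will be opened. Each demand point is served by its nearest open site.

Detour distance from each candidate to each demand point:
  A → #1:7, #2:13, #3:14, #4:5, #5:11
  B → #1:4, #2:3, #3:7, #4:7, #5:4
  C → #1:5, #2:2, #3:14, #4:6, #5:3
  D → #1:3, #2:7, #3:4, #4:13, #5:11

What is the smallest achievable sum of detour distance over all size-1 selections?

25

Open {B}.
  #1→B 4, #2→B 3, #3→B 7, #4→B 7, #5→B 4  ⇒ total 25.
Compare {C}: total 30.
Compare {D}: total 38.
No size-1 selection does better; minimum is 25.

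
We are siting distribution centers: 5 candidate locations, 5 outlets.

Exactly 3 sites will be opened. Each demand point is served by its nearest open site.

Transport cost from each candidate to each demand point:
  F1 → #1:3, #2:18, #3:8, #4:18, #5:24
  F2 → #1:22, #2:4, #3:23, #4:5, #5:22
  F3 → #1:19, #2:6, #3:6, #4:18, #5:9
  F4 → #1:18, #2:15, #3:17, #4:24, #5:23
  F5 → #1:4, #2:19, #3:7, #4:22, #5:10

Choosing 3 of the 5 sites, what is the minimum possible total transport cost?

Open {F1, F2, F3}.
  #1→F1 3, #2→F2 4, #3→F3 6, #4→F2 5, #5→F3 9  ⇒ total 27.
Compare {F2, F3, F5}: total 28.
Compare {F1, F2, F5}: total 29.
No size-3 selection does better; minimum is 27.

27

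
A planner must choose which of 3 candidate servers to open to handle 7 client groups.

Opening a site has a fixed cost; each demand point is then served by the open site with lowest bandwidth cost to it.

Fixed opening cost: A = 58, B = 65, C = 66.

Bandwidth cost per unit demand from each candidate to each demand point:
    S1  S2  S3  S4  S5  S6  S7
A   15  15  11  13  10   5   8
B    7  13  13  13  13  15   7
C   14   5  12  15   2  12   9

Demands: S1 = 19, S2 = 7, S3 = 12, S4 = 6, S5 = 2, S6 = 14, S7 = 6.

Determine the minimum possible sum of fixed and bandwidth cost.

683

Open {A, B, C}: assign each demand point to its cheapest open site.
  S1→B 19×7=133, S2→C 7×5=35, S3→A 12×11=132, S4→A 6×13=78, S5→C 2×2=4, S6→A 14×5=70, S7→B 6×7=42
  bandwidth cost 494, fixed 189 → total 683.
Compare {A, B}: bandwidth cost 566 + fixed 123 = 689.
Compare {B, C}: bandwidth cost 604 + fixed 131 = 735.
Compare {A, C}: bandwidth cost 633 + fixed 124 = 757.
All other subsets cost ≥ 689. Minimum total cost: 683.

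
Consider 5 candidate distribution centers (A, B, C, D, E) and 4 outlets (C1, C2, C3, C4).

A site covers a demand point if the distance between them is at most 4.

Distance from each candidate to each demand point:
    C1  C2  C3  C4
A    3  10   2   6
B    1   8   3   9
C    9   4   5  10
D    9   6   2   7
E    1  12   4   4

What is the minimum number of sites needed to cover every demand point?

Coverage sets (demand points within 4 of each site):
  A: {C1, C3}
  B: {C1, C3}
  C: {C2}
  D: {C3}
  E: {C1, C3, C4}
No single site covers all 4 demand points.
But {C, E} covers everything, so the minimum is 2.

2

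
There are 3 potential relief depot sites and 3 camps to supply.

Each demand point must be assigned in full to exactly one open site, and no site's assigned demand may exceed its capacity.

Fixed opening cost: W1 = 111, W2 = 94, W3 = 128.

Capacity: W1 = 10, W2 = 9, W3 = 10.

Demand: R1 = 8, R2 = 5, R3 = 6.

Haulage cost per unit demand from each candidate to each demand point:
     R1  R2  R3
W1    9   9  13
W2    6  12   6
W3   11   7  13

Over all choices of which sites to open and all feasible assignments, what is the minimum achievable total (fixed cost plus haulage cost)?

476

Open {W1, W2, W3}; cheapest assignment that respects the capacities:
  W1 (cap 10, load 8): R1 — cost 8×9 = 72
  W2 (cap 9, load 6): R3 — cost 6×6 = 36
  W3 (cap 10, load 5): R2 — cost 5×7 = 35
  Shipping 143, fixed 333 → total 476.
  Any other capacity-feasible assignment to {W1, W2, W3} ships for at least 143.
Total demand is 19; every other set of sites either has combined capacity below 19 or cannot fit the demands without splitting one across sites, so {W1, W2, W3} is the only feasible choice of open sites. Minimum: 476.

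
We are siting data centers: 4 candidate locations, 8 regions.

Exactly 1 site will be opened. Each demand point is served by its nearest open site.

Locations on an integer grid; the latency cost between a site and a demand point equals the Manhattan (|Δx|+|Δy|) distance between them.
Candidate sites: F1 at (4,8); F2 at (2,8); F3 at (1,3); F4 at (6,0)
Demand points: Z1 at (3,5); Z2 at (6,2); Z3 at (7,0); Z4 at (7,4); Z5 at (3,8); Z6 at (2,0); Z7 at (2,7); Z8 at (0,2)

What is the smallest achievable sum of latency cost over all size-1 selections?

44

Open {F3}.
  Z1→F3 4, Z2→F3 6, Z3→F3 9, Z4→F3 7, Z5→F3 7, Z6→F3 4, Z7→F3 5, Z8→F3 2  ⇒ total 44.
Compare {F4}: total 50.
Compare {F1}: total 54.
No size-1 selection does better; minimum is 44.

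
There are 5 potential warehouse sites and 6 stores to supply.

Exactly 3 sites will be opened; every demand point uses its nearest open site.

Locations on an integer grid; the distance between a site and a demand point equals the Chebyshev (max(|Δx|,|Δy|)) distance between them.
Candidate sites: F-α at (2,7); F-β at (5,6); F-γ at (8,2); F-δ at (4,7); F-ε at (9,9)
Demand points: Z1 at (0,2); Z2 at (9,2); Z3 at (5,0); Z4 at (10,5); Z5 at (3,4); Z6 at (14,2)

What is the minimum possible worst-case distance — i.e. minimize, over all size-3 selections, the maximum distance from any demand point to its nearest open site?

Open {F-α, F-β, F-γ}.
  Farthest demand point is Z6 at distance 6 (to F-γ); all others are ≤ 6.
With {F-α, F-γ, F-δ} the worst case is 6.
With {F-α, F-γ, F-ε} the worst case is 6.
No size-3 selection achieves below 6.

6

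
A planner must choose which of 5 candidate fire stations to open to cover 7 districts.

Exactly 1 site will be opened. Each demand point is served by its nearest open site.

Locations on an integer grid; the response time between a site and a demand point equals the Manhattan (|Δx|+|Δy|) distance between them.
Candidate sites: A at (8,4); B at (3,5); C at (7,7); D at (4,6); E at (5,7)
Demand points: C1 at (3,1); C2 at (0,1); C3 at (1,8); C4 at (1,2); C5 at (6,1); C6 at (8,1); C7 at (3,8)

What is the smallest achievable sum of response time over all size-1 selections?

40

Open {B}.
  C1→B 4, C2→B 7, C3→B 5, C4→B 5, C5→B 7, C6→B 9, C7→B 3  ⇒ total 40.
Compare {D}: total 46.
Compare {E}: total 52.
No size-1 selection does better; minimum is 40.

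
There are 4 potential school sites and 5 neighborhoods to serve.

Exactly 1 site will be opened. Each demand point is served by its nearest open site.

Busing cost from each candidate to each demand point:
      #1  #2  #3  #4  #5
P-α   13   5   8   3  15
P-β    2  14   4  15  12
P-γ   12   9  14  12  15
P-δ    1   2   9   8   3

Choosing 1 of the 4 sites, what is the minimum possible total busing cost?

Open {P-δ}.
  #1→P-δ 1, #2→P-δ 2, #3→P-δ 9, #4→P-δ 8, #5→P-δ 3  ⇒ total 23.
Compare {P-α}: total 44.
Compare {P-β}: total 47.
No size-1 selection does better; minimum is 23.

23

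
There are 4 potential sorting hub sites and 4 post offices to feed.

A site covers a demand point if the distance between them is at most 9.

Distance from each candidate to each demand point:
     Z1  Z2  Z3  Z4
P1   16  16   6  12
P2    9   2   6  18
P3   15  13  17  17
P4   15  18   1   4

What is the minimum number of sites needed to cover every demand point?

Coverage sets (demand points within 9 of each site):
  P1: {Z3}
  P2: {Z1, Z2, Z3}
  P3: {}
  P4: {Z3, Z4}
No single site covers all 4 demand points.
But {P2, P4} covers everything, so the minimum is 2.

2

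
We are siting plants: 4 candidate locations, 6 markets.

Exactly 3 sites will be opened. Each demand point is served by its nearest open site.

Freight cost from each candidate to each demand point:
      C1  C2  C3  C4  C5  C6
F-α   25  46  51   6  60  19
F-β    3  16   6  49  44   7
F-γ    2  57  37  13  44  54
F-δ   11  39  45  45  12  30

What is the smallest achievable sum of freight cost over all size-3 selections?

Open {F-α, F-β, F-δ}.
  C1→F-β 3, C2→F-β 16, C3→F-β 6, C4→F-α 6, C5→F-δ 12, C6→F-β 7  ⇒ total 50.
Compare {F-β, F-γ, F-δ}: total 56.
Compare {F-α, F-β, F-γ}: total 81.
No size-3 selection does better; minimum is 50.

50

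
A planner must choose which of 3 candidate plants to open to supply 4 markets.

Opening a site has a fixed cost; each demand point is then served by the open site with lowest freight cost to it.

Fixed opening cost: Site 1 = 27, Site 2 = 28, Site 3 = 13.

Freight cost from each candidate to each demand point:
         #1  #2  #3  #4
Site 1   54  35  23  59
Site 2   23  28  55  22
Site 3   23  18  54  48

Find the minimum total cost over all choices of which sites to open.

Open {Site 1, Site 2}: assign each demand point to its cheapest open site.
  #1→Site 2 23, #2→Site 2 28, #3→Site 1 23, #4→Site 2 22
  freight cost 96, fixed 55 → total 151.
Compare {Site 1, Site 3}: freight cost 112 + fixed 40 = 152.
Compare {Site 1, Site 2, Site 3}: freight cost 86 + fixed 68 = 154.
Compare {Site 2}: freight cost 128 + fixed 28 = 156.
All other subsets cost ≥ 152. Minimum total cost: 151.

151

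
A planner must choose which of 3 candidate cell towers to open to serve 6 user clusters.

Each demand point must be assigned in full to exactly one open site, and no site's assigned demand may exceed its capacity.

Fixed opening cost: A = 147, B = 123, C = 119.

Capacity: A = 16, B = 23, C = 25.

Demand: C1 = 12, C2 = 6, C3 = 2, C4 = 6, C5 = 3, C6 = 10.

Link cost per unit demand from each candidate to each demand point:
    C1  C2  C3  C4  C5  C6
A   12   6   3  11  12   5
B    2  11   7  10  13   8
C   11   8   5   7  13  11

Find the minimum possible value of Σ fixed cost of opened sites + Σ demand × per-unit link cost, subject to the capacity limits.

485

Open {B, C}; cheapest assignment that respects the capacities:
  B (cap 23, load 22): C1, C6 — cost 12×2 + 10×8 = 104
  C (cap 25, load 17): C2, C3, C4, C5 — cost 6×8 + 2×5 + 6×7 + 3×13 = 139
  Shipping 243, fixed 242 → total 485.
  Any other capacity-feasible assignment to {B, C} ships for at least 243.
Compare {A, B}: its best feasible assignment gives total 493.
Compare {A, C}: its best feasible assignment gives total 575.
Every other set of open sites that can feasibly serve all demand totals ≥ 493 even under its best assignment. Minimum: 485.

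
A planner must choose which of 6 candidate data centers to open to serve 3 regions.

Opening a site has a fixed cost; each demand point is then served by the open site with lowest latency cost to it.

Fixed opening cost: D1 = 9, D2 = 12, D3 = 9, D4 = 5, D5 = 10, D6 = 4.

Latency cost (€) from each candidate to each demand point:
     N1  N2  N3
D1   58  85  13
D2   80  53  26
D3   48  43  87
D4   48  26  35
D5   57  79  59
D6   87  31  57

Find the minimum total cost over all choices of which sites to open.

Open {D1, D4}: assign each demand point to its cheapest open site.
  N1→D4 48, N2→D4 26, N3→D1 13
  latency cost 87, fixed 14 → total 101.
Compare {D1, D4, D6}: latency cost 87 + fixed 18 = 105.
Compare {D1, D3, D4}: latency cost 87 + fixed 23 = 110.
Compare {D1, D4, D5}: latency cost 87 + fixed 24 = 111.
All other subsets cost ≥ 105. Minimum total cost: 101.

101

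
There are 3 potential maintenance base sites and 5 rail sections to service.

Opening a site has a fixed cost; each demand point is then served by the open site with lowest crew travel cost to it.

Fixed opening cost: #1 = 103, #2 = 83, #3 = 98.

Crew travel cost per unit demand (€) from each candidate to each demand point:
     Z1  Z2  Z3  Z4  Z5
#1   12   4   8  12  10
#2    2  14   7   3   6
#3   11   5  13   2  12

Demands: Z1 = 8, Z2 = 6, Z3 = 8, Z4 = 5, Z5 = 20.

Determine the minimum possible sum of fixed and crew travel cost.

374

Open {#2}: assign each demand point to its cheapest open site.
  Z1→#2 8×2=16, Z2→#2 6×14=84, Z3→#2 8×7=56, Z4→#2 5×3=15, Z5→#2 20×6=120
  crew travel cost 291, fixed 83 → total 374.
Compare {#2, #3}: crew travel cost 232 + fixed 181 = 413.
Compare {#1, #2}: crew travel cost 231 + fixed 186 = 417.
Compare {#1, #2, #3}: crew travel cost 226 + fixed 284 = 510.
All other subsets cost ≥ 413. Minimum total cost: 374.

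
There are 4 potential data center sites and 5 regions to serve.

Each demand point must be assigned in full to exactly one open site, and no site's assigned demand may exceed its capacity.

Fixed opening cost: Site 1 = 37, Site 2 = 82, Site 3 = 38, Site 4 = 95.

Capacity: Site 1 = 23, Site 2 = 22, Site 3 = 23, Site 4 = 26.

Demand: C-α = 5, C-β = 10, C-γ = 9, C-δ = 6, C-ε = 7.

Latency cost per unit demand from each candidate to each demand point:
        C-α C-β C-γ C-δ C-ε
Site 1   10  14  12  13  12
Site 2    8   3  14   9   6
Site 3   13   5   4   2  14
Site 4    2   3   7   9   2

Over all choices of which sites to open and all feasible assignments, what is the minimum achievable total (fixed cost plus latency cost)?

Open {Site 3, Site 4}; cheapest assignment that respects the capacities:
  Site 3 (cap 23, load 15): C-γ, C-δ — cost 9×4 + 6×2 = 48
  Site 4 (cap 26, load 22): C-α, C-β, C-ε — cost 5×2 + 10×3 + 7×2 = 54
  Shipping 102, fixed 133 → total 235.
  Any other capacity-feasible assignment to {Site 3, Site 4} ships for at least 102.
Compare {Site 1, Site 3, Site 4}: its best feasible assignment gives total 272.
Compare {Site 2, Site 3}: its best feasible assignment gives total 280.
Every other set of open sites that can feasibly serve all demand totals ≥ 272 even under its best assignment. Minimum: 235.

235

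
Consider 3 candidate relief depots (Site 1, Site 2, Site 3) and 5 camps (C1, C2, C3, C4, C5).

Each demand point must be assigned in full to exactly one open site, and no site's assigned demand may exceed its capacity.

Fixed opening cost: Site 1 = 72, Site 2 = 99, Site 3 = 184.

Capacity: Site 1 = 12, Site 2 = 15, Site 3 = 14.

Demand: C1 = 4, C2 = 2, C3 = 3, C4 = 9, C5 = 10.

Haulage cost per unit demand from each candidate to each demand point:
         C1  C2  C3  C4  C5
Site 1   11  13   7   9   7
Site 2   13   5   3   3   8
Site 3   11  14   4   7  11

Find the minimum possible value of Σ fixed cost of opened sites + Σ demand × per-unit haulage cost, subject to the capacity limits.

483

Open {Site 2, Site 3}; cheapest assignment that respects the capacities:
  Site 2 (cap 15, load 14): C2, C3, C4 — cost 2×5 + 3×3 + 9×3 = 46
  Site 3 (cap 14, load 14): C1, C5 — cost 4×11 + 10×11 = 154
  Shipping 200, fixed 283 → total 483.
  Any other capacity-feasible assignment to {Site 2, Site 3} ships for at least 200.
Compare {Site 1, Site 2, Site 3}: its best feasible assignment gives total 515.
Every other set of open sites that can feasibly serve all demand totals ≥ 515 even under its best assignment. Minimum: 483.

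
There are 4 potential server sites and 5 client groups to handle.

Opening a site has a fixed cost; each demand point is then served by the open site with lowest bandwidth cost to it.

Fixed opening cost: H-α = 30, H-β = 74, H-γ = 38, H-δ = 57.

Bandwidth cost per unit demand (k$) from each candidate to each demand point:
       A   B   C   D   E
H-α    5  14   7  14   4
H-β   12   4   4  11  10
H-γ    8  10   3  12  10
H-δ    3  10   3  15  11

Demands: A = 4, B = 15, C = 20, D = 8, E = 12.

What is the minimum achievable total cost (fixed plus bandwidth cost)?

400

Open {H-α, H-β}: assign each demand point to its cheapest open site.
  A→H-α 4×5=20, B→H-β 15×4=60, C→H-β 20×4=80, D→H-β 8×11=88, E→H-α 12×4=48
  bandwidth cost 296, fixed 104 → total 400.
Compare {H-α, H-β, H-γ}: bandwidth cost 276 + fixed 142 = 418.
Compare {H-α, H-β, H-δ}: bandwidth cost 268 + fixed 161 = 429.
Compare {H-α, H-γ}: bandwidth cost 374 + fixed 68 = 442.
All other subsets cost ≥ 418. Minimum total cost: 400.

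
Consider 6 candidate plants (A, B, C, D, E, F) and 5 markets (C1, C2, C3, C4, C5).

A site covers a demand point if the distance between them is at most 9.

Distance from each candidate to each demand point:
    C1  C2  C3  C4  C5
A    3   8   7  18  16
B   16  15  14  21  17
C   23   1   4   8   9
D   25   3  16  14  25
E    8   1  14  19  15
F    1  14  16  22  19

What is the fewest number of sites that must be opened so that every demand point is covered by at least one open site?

2

Coverage sets (demand points within 9 of each site):
  A: {C1, C2, C3}
  B: {}
  C: {C2, C3, C4, C5}
  D: {C2}
  E: {C1, C2}
  F: {C1}
No single site covers all 5 demand points.
But {A, C} covers everything, so the minimum is 2.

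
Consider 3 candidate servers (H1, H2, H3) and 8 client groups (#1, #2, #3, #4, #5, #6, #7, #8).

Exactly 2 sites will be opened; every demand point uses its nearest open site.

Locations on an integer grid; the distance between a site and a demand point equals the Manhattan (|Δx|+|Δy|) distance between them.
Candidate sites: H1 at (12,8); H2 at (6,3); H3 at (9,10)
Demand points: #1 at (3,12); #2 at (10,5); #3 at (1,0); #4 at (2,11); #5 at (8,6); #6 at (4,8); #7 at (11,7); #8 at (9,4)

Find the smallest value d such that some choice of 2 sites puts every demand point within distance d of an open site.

8

Open {H2, H3}.
  Farthest demand point is #1 at distance 8 (to H3); all others are ≤ 8.
With {H1, H2} the worst case is 12.
With {H1, H3} the worst case is 18.
No size-2 selection achieves below 8.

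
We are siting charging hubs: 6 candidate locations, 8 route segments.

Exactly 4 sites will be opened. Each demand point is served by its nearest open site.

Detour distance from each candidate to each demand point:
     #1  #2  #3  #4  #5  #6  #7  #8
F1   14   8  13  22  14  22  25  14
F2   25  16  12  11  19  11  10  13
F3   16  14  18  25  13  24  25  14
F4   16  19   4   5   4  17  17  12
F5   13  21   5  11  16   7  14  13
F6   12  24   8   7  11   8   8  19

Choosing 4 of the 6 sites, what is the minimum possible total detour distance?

Open {F1, F4, F5, F6}.
  #1→F6 12, #2→F1 8, #3→F4 4, #4→F4 5, #5→F4 4, #6→F5 7, #7→F6 8, #8→F4 12  ⇒ total 60.
Compare {F1, F2, F4, F6}: total 61.
Compare {F1, F3, F4, F6}: total 61.
No size-4 selection does better; minimum is 60.

60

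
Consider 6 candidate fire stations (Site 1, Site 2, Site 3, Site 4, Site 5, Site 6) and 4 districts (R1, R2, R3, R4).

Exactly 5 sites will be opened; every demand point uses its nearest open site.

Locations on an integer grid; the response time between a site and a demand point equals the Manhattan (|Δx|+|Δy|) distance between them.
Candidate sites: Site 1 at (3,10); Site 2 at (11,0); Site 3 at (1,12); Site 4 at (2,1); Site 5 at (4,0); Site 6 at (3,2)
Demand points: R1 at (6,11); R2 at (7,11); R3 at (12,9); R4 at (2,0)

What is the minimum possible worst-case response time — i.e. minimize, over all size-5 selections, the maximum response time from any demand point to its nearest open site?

Open {Site 1, Site 2, Site 3, Site 4, Site 5}.
  Farthest demand point is R3 at response time 10 (to Site 1); all others are ≤ 10.
With {Site 1, Site 2, Site 3, Site 4, Site 6} the worst case is 10.
With {Site 1, Site 2, Site 3, Site 5, Site 6} the worst case is 10.
No size-5 selection achieves below 10.

10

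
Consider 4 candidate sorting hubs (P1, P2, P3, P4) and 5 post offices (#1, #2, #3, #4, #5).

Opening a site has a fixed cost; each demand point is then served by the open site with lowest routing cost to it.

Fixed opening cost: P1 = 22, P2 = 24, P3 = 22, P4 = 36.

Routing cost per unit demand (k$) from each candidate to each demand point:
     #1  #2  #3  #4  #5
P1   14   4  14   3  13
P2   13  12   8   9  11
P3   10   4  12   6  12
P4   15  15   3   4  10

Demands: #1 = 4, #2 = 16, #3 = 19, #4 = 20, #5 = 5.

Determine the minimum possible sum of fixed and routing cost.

345

Open {P1, P4}: assign each demand point to its cheapest open site.
  #1→P1 4×14=56, #2→P1 16×4=64, #3→P4 19×3=57, #4→P1 20×3=60, #5→P4 5×10=50
  routing cost 287, fixed 58 → total 345.
Compare {P3, P4}: routing cost 291 + fixed 58 = 349.
Compare {P1, P3, P4}: routing cost 271 + fixed 80 = 351.
Compare {P1, P2, P4}: routing cost 283 + fixed 82 = 365.
All other subsets cost ≥ 349. Minimum total cost: 345.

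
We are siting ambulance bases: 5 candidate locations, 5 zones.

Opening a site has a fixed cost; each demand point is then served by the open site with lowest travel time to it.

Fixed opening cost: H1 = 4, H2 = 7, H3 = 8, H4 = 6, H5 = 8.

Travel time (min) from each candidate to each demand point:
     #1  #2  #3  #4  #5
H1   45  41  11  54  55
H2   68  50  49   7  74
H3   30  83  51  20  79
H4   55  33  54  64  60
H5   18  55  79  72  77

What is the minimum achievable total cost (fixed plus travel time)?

149

Open {H1, H2, H4, H5}: assign each demand point to its cheapest open site.
  #1→H5 18, #2→H4 33, #3→H1 11, #4→H2 7, #5→H1 55
  travel time 124, fixed 25 → total 149.
Compare {H1, H2, H5}: travel time 132 + fixed 19 = 151.
Compare {H1, H2, H3, H4, H5}: travel time 124 + fixed 33 = 157.
Compare {H1, H2, H3, H5}: travel time 132 + fixed 27 = 159.
All other subsets cost ≥ 151. Minimum total cost: 149.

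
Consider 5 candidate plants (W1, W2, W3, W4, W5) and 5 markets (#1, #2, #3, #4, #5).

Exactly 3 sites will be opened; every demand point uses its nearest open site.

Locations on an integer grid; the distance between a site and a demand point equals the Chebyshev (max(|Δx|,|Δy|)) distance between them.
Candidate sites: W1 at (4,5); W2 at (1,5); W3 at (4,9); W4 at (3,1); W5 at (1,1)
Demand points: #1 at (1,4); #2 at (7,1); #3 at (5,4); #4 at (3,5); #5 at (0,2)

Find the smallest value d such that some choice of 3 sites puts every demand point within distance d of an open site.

4

Open {W1, W2, W3}.
  Farthest demand point is #2 at distance 4 (to W1); all others are ≤ 4.
With {W1, W2, W4} the worst case is 4.
With {W1, W2, W5} the worst case is 4.
No size-3 selection achieves below 4.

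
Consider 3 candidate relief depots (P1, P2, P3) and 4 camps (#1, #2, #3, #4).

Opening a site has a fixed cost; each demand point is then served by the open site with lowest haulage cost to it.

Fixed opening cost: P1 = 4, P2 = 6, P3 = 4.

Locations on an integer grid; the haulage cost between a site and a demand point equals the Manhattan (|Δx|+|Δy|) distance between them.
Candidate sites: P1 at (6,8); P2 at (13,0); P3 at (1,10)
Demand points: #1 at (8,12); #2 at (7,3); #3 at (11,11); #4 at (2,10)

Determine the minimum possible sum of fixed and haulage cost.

Open {P1, P3}: assign each demand point to its cheapest open site.
  #1→P1 6, #2→P1 6, #3→P1 8, #4→P3 1
  haulage cost 21, fixed 8 → total 29.
Compare {P1}: haulage cost 26 + fixed 4 = 30.
Compare {P1, P2, P3}: haulage cost 21 + fixed 14 = 35.
Compare {P1, P2}: haulage cost 26 + fixed 10 = 36.
All other subsets cost ≥ 30. Minimum total cost: 29.

29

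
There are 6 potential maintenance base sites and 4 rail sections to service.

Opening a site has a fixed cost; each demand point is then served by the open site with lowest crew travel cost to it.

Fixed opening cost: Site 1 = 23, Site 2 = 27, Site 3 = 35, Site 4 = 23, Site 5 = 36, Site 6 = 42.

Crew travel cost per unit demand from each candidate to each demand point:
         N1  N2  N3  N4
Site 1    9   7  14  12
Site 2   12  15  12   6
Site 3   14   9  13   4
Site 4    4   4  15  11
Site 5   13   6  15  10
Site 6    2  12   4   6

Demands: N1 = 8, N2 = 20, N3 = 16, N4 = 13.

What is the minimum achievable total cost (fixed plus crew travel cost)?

303

Open {Site 4, Site 6}: assign each demand point to its cheapest open site.
  N1→Site 6 8×2=16, N2→Site 4 20×4=80, N3→Site 6 16×4=64, N4→Site 6 13×6=78
  crew travel cost 238, fixed 65 → total 303.
Compare {Site 3, Site 4, Site 6}: crew travel cost 212 + fixed 100 = 312.
Compare {Site 1, Site 4, Site 6}: crew travel cost 238 + fixed 88 = 326.
Compare {Site 2, Site 4, Site 6}: crew travel cost 238 + fixed 92 = 330.
All other subsets cost ≥ 312. Minimum total cost: 303.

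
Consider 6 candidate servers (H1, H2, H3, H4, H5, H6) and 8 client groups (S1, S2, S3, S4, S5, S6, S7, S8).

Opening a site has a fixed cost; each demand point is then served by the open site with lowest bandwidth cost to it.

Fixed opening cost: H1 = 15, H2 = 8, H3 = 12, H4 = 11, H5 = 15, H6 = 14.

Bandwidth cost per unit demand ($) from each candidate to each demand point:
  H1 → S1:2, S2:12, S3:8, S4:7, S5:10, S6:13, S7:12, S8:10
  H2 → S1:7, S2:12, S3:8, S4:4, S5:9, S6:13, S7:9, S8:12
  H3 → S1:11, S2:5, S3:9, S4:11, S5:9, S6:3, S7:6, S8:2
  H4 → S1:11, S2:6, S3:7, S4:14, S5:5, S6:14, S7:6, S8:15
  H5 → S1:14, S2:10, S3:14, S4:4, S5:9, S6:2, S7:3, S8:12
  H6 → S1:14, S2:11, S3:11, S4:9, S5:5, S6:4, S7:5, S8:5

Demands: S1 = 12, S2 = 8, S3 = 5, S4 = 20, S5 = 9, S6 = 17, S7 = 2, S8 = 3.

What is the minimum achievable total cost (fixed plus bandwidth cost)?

Open {H1, H3, H4, H5}: assign each demand point to its cheapest open site.
  S1→H1 12×2=24, S2→H3 8×5=40, S3→H4 5×7=35, S4→H5 20×4=80, S5→H4 9×5=45, S6→H5 17×2=34, S7→H5 2×3=6, S8→H3 3×2=6
  bandwidth cost 270, fixed 53 → total 323.
Compare {H1, H3, H5, H6}: bandwidth cost 275 + fixed 56 = 331.
Compare {H1, H2, H3, H4, H5}: bandwidth cost 270 + fixed 61 = 331.
Compare {H1, H3, H4, H5, H6}: bandwidth cost 270 + fixed 67 = 337.
All other subsets cost ≥ 331. Minimum total cost: 323.

323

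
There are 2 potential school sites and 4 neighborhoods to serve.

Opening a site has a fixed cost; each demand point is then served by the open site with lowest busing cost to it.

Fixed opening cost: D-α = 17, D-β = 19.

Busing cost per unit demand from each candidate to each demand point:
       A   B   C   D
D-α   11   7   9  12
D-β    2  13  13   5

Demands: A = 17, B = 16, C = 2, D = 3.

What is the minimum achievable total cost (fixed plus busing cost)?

215

Open {D-α, D-β}: assign each demand point to its cheapest open site.
  A→D-β 17×2=34, B→D-α 16×7=112, C→D-α 2×9=18, D→D-β 3×5=15
  busing cost 179, fixed 36 → total 215.
Compare {D-β}: busing cost 283 + fixed 19 = 302.
Compare {D-α}: busing cost 353 + fixed 17 = 370.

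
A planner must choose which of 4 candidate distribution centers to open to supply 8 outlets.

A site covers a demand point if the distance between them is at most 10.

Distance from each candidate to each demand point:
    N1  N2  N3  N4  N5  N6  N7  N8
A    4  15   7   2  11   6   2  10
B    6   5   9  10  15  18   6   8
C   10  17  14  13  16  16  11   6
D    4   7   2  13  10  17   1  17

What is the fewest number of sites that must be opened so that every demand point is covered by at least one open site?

Coverage sets (demand points within 10 of each site):
  A: {N1, N3, N4, N6, N7, N8}
  B: {N1, N2, N3, N4, N7, N8}
  C: {N1, N8}
  D: {N1, N2, N3, N5, N7}
No single site covers all 8 demand points.
But {A, D} covers everything, so the minimum is 2.

2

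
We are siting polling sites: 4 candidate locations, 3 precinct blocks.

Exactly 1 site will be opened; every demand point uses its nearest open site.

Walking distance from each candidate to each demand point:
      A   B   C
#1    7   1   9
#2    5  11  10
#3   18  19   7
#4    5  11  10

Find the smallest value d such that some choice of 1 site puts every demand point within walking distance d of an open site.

Open {#1}.
  Farthest demand point is C at walking distance 9 (to #1); all others are ≤ 9.
With {#2} the worst case is 11.
With {#4} the worst case is 11.
No size-1 selection achieves below 9.

9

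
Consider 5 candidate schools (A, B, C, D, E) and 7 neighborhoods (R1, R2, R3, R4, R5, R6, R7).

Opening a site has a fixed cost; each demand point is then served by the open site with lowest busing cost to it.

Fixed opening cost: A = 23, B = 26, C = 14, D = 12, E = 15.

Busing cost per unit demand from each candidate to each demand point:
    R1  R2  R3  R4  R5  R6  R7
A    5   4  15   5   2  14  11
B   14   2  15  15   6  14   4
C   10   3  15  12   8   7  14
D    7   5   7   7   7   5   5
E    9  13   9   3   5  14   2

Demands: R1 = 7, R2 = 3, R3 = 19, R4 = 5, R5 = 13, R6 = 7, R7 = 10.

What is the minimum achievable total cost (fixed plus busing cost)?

326

Open {A, D, E}: assign each demand point to its cheapest open site.
  R1→A 7×5=35, R2→A 3×4=12, R3→D 19×7=133, R4→E 5×3=15, R5→A 13×2=26, R6→D 7×5=35, R7→E 10×2=20
  busing cost 276, fixed 50 → total 326.
Compare {A, C, D, E}: busing cost 273 + fixed 64 = 337.
Compare {A, B, D, E}: busing cost 270 + fixed 76 = 346.
Compare {A, D}: busing cost 316 + fixed 35 = 351.
All other subsets cost ≥ 337. Minimum total cost: 326.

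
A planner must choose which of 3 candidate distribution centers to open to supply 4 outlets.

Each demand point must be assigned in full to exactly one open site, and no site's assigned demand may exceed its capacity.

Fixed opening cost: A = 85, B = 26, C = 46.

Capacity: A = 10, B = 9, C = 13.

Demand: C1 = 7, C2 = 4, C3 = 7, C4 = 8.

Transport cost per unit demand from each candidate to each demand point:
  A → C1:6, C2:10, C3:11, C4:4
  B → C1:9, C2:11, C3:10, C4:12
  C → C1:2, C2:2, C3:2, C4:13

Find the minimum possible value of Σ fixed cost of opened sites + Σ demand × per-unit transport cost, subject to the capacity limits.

Open {A, B, C}; cheapest assignment that respects the capacities:
  A (cap 10, load 8): C4 — cost 8×4 = 32
  B (cap 9, load 7): C1 — cost 7×9 = 63
  C (cap 13, load 11): C2, C3 — cost 4×2 + 7×2 = 22
  Shipping 117, fixed 157 → total 274.
  Any other capacity-feasible assignment to {A, B, C} ships for at least 117.
Total demand is 26 and no other set of sites has combined capacity ≥ 26, so {A, B, C} is the only feasible choice of open sites. Minimum: 274.

274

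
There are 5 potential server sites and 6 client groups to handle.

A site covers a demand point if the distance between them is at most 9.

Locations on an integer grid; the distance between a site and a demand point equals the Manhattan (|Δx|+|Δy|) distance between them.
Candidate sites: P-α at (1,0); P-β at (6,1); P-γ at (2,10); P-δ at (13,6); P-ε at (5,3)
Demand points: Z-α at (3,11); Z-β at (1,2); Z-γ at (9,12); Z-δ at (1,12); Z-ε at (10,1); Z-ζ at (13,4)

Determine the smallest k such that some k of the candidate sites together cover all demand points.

Coverage sets (demand points within 9 of each site):
  P-α: {Z-β}
  P-β: {Z-β, Z-ε}
  P-γ: {Z-α, Z-β, Z-γ, Z-δ}
  P-δ: {Z-ε, Z-ζ}
  P-ε: {Z-β, Z-ε, Z-ζ}
No single site covers all 6 demand points.
But {P-γ, P-δ} covers everything, so the minimum is 2.

2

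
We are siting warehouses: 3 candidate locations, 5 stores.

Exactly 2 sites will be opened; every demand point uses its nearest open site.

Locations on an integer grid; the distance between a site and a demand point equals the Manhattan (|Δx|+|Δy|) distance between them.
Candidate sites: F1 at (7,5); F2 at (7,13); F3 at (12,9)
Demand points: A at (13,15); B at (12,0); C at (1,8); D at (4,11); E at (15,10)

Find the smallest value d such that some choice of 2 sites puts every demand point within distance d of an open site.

Open {F1, F3}.
  Farthest demand point is B at distance 9 (to F3); all others are ≤ 9.
With {F1, F2} the worst case is 11.
With {F2, F3} the worst case is 11.
No size-2 selection achieves below 9.

9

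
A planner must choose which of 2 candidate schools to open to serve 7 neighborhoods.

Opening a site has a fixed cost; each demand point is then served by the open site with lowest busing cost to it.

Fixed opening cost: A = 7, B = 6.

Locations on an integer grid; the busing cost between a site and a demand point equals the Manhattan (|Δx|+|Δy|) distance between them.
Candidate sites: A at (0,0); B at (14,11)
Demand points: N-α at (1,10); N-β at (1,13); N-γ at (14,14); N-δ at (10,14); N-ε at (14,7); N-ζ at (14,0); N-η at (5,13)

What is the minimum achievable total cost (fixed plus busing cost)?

Open {B}: assign each demand point to its cheapest open site.
  N-α→B 14, N-β→B 15, N-γ→B 3, N-δ→B 7, N-ε→B 4, N-ζ→B 11, N-η→B 11
  busing cost 65, fixed 6 → total 71.
Compare {A, B}: busing cost 61 + fixed 13 = 74.
Compare {A}: busing cost 130 + fixed 7 = 137.

71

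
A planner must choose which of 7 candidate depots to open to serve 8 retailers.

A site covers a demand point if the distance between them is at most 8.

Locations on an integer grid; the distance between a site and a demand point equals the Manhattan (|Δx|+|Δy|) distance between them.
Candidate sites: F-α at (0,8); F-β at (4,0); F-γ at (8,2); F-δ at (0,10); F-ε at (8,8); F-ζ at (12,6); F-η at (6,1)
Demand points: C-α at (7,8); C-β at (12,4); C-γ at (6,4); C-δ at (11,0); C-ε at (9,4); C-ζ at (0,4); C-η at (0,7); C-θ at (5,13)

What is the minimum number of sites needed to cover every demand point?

2

Coverage sets (demand points within 8 of each site):
  F-α: {C-α, C-ζ, C-η}
  F-β: {C-γ, C-δ, C-ζ}
  F-γ: {C-α, C-β, C-γ, C-δ, C-ε}
  F-δ: {C-ζ, C-η, C-θ}
  F-ε: {C-α, C-β, C-γ, C-ε, C-θ}
  F-ζ: {C-α, C-β, C-γ, C-δ, C-ε}
  F-η: {C-α, C-γ, C-δ, C-ε}
No single site covers all 8 demand points.
But {F-γ, F-δ} covers everything, so the minimum is 2.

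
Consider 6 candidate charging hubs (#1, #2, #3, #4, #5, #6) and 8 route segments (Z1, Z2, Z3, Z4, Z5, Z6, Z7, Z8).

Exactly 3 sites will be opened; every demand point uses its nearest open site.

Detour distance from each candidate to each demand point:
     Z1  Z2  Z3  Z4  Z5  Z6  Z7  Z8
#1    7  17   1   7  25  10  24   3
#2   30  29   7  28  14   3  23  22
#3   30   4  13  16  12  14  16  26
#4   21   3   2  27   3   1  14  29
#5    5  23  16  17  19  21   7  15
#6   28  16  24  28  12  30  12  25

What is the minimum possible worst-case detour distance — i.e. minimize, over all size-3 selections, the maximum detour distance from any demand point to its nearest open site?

Open {#1, #4, #5}.
  Farthest demand point is Z4 at detour distance 7 (to #1); all others are ≤ 7.
With {#1, #3, #5} the worst case is 12.
With {#1, #3, #6} the worst case is 12.
No size-3 selection achieves below 7.

7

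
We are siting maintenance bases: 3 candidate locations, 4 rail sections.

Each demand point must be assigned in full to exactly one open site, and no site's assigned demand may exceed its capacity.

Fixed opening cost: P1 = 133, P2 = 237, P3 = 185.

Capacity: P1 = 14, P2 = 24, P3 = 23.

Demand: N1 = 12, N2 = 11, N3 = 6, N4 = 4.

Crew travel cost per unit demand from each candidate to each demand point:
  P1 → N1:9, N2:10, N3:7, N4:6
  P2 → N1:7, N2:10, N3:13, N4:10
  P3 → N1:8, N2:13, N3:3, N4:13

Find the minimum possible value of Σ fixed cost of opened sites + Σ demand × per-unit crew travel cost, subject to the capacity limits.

594

Open {P1, P3}; cheapest assignment that respects the capacities:
  P1 (cap 14, load 11): N2 — cost 11×10 = 110
  P3 (cap 23, load 22): N1, N3, N4 — cost 12×8 + 6×3 + 4×13 = 166
  Shipping 276, fixed 318 → total 594.
  Any other capacity-feasible assignment to {P1, P3} ships for at least 276.
Compare {P1, P2}: its best feasible assignment gives total 630.
Compare {P2, P3}: its best feasible assignment gives total 686.
Every other set of open sites that can feasibly serve all demand totals ≥ 630 even under its best assignment. Minimum: 594.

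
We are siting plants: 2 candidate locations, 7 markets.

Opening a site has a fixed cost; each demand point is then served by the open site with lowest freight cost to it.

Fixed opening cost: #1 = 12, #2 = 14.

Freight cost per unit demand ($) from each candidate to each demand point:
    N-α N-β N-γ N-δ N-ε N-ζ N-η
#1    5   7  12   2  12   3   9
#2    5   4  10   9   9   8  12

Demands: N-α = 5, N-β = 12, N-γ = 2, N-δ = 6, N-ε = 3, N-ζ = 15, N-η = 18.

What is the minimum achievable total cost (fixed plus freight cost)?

Open {#1, #2}: assign each demand point to its cheapest open site.
  N-α→#1 5×5=25, N-β→#2 12×4=48, N-γ→#2 2×10=20, N-δ→#1 6×2=12, N-ε→#2 3×9=27, N-ζ→#1 15×3=45, N-η→#1 18×9=162
  freight cost 339, fixed 26 → total 365.
Compare {#1}: freight cost 388 + fixed 12 = 400.
Compare {#2}: freight cost 510 + fixed 14 = 524.

365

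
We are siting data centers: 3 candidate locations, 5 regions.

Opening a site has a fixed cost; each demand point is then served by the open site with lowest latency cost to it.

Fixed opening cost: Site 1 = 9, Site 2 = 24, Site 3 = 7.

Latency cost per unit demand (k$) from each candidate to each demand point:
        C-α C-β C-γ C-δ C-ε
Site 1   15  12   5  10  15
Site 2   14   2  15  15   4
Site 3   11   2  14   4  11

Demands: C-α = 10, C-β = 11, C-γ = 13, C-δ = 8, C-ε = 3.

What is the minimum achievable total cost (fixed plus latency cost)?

Open {Site 1, Site 3}: assign each demand point to its cheapest open site.
  C-α→Site 3 10×11=110, C-β→Site 3 11×2=22, C-γ→Site 1 13×5=65, C-δ→Site 3 8×4=32, C-ε→Site 3 3×11=33
  latency cost 262, fixed 16 → total 278.
Compare {Site 1, Site 2, Site 3}: latency cost 241 + fixed 40 = 281.
Compare {Site 1, Site 2}: latency cost 319 + fixed 33 = 352.
Compare {Site 3}: latency cost 379 + fixed 7 = 386.
All other subsets cost ≥ 281. Minimum total cost: 278.

278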